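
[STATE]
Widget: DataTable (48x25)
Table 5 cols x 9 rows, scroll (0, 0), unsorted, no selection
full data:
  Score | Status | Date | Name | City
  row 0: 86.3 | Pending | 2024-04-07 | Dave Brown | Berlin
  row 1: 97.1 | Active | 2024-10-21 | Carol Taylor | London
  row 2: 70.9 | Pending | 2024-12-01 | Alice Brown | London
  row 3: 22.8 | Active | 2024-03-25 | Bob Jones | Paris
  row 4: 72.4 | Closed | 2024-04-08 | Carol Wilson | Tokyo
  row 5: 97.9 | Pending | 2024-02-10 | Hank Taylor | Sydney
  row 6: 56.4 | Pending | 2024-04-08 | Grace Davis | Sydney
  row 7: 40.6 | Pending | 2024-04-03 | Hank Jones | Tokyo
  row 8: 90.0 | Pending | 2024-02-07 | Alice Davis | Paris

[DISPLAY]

Score│Status │Date      │Name        │City      
─────┼───────┼──────────┼────────────┼──────    
86.3 │Pending│2024-04-07│Dave Brown  │Berlin    
97.1 │Active │2024-10-21│Carol Taylor│London    
70.9 │Pending│2024-12-01│Alice Brown │London    
22.8 │Active │2024-03-25│Bob Jones   │Paris     
72.4 │Closed │2024-04-08│Carol Wilson│Tokyo     
97.9 │Pending│2024-02-10│Hank Taylor │Sydney    
56.4 │Pending│2024-04-08│Grace Davis │Sydney    
40.6 │Pending│2024-04-03│Hank Jones  │Tokyo     
90.0 │Pending│2024-02-07│Alice Davis │Paris     
                                                
                                                
                                                
                                                
                                                
                                                
                                                
                                                
                                                
                                                
                                                
                                                
                                                
                                                


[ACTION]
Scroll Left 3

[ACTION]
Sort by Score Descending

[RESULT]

Scor▼│Status │Date      │Name        │City      
─────┼───────┼──────────┼────────────┼──────    
97.9 │Pending│2024-02-10│Hank Taylor │Sydney    
97.1 │Active │2024-10-21│Carol Taylor│London    
90.0 │Pending│2024-02-07│Alice Davis │Paris     
86.3 │Pending│2024-04-07│Dave Brown  │Berlin    
72.4 │Closed │2024-04-08│Carol Wilson│Tokyo     
70.9 │Pending│2024-12-01│Alice Brown │London    
56.4 │Pending│2024-04-08│Grace Davis │Sydney    
40.6 │Pending│2024-04-03│Hank Jones  │Tokyo     
22.8 │Active │2024-03-25│Bob Jones   │Paris     
                                                
                                                
                                                
                                                
                                                
                                                
                                                
                                                
                                                
                                                
                                                
                                                
                                                
                                                


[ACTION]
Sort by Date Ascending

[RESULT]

Score│Status │Date     ▲│Name        │City      
─────┼───────┼──────────┼────────────┼──────    
90.0 │Pending│2024-02-07│Alice Davis │Paris     
97.9 │Pending│2024-02-10│Hank Taylor │Sydney    
22.8 │Active │2024-03-25│Bob Jones   │Paris     
40.6 │Pending│2024-04-03│Hank Jones  │Tokyo     
86.3 │Pending│2024-04-07│Dave Brown  │Berlin    
72.4 │Closed │2024-04-08│Carol Wilson│Tokyo     
56.4 │Pending│2024-04-08│Grace Davis │Sydney    
97.1 │Active │2024-10-21│Carol Taylor│London    
70.9 │Pending│2024-12-01│Alice Brown │London    
                                                
                                                
                                                
                                                
                                                
                                                
                                                
                                                
                                                
                                                
                                                
                                                
                                                
                                                


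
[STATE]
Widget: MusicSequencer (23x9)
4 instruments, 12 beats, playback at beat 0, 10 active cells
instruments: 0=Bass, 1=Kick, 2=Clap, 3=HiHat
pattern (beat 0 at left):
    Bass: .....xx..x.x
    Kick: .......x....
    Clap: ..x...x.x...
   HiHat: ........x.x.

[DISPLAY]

      ▼12345678901     
  Bass·····██··█·█     
  Kick·······█····     
  Clap··█···█·█···     
 HiHat········█·█·     
                       
                       
                       
                       


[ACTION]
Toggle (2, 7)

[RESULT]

      ▼12345678901     
  Bass·····██··█·█     
  Kick·······█····     
  Clap··█···███···     
 HiHat········█·█·     
                       
                       
                       
                       


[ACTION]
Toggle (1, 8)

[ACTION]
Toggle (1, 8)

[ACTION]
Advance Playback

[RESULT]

      0▼2345678901     
  Bass·····██··█·█     
  Kick·······█····     
  Clap··█···███···     
 HiHat········█·█·     
                       
                       
                       
                       


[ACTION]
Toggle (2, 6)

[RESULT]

      0▼2345678901     
  Bass·····██··█·█     
  Kick·······█····     
  Clap··█····██···     
 HiHat········█·█·     
                       
                       
                       
                       


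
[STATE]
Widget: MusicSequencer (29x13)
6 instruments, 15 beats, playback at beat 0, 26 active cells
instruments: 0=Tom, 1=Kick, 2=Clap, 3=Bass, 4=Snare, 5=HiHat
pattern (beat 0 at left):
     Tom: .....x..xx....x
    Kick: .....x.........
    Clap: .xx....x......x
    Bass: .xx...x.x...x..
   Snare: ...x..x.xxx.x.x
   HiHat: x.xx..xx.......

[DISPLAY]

      ▼12345678901234        
   Tom·····█··██····█        
  Kick·····█·········        
  Clap·██····█······█        
  Bass·██···█·█···█··        
 Snare···█··█·███·█·█        
 HiHat█·██··██·······        
                             
                             
                             
                             
                             
                             


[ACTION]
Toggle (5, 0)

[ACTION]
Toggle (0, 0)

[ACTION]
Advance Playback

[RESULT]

      0▼2345678901234        
   Tom█····█··██····█        
  Kick·····█·········        
  Clap·██····█······█        
  Bass·██···█·█···█··        
 Snare···█··█·███·█·█        
 HiHat··██··██·······        
                             
                             
                             
                             
                             
                             


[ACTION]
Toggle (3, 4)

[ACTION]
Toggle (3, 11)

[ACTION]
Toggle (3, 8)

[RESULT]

      0▼2345678901234        
   Tom█····█··██····█        
  Kick·····█·········        
  Clap·██····█······█        
  Bass·██·█·█····██··        
 Snare···█··█·███·█·█        
 HiHat··██··██·······        
                             
                             
                             
                             
                             
                             


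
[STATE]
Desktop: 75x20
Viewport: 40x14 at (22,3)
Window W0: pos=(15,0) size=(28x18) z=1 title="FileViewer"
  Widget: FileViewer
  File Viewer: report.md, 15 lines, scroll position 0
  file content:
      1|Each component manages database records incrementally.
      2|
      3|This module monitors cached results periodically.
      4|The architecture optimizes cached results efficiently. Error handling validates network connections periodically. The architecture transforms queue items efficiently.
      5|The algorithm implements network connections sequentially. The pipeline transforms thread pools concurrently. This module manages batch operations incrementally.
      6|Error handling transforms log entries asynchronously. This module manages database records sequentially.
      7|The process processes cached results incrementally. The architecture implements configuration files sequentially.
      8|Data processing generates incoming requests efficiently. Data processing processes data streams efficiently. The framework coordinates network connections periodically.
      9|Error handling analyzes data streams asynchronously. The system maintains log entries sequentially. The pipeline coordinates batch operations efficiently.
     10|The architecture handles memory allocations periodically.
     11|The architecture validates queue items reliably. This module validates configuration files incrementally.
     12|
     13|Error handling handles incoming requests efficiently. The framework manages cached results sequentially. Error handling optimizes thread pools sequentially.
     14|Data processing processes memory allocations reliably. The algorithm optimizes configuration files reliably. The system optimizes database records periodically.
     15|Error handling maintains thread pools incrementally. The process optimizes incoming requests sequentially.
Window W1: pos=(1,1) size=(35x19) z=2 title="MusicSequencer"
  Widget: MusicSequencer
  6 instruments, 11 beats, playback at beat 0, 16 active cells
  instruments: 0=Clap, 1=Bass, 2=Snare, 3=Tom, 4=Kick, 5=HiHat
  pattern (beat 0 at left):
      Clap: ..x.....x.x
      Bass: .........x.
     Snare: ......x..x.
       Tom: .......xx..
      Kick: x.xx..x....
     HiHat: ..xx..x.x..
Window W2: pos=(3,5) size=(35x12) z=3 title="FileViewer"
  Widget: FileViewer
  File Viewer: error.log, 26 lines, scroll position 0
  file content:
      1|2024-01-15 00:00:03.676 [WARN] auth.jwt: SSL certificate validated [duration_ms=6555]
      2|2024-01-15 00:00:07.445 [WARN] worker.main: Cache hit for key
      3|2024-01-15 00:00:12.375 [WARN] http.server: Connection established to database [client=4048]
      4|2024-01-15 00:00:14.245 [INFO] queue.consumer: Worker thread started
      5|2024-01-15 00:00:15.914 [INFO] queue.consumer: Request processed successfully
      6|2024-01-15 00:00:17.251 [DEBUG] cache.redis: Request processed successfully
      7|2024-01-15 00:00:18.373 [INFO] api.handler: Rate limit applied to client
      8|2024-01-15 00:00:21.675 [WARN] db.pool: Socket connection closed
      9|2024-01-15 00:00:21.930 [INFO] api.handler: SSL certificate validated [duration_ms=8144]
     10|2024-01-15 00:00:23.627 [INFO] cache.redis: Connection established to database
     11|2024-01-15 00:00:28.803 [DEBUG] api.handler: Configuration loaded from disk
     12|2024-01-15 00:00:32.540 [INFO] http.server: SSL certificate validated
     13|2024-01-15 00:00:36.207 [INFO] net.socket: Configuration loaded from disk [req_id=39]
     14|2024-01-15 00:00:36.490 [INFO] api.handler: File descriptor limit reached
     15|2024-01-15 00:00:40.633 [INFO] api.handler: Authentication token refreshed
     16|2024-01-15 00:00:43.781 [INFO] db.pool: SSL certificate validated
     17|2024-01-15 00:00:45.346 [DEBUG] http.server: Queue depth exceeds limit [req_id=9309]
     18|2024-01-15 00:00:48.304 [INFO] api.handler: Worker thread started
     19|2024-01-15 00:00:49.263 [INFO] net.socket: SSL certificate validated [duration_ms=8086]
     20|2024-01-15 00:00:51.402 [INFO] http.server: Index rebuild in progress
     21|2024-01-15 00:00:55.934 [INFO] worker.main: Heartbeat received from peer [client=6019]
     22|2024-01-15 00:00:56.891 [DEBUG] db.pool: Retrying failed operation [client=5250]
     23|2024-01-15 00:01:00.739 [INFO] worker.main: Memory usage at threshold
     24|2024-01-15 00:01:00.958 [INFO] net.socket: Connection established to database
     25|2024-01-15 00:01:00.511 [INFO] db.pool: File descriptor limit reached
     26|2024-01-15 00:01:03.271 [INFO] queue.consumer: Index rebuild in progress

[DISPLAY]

─────────────┨es da▲┃                   
             ┃     █┃                   
━━━━━━━━━━━━━━━┓ach░┃                   
               ┃ize░┃                   
───────────────┨ts ░┃                   
3.676 [WARN] a▲┃rms░┃                   
7.445 [WARN] w█┃cac░┃                   
2.375 [WARN] h░┃tes░┃                   
4.245 [INFO] q░┃s d░┃                   
5.914 [INFO] q░┃es ░┃                   
7.251 [DEBUG] ░┃ate░┃                   
8.373 [INFO] a░┃   ░┃                   
1.675 [WARN] d▼┃ in░┃                   
━━━━━━━━━━━━━━━┛ses▼┃                   


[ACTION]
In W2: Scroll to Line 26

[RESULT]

─────────────┨es da▲┃                   
             ┃     █┃                   
━━━━━━━━━━━━━━━┓ach░┃                   
               ┃ize░┃                   
───────────────┨ts ░┃                   
9.263 [INFO] n▲┃rms░┃                   
1.402 [INFO] h░┃cac░┃                   
5.934 [INFO] w░┃tes░┃                   
6.891 [DEBUG] ░┃s d░┃                   
0.739 [INFO] w░┃es ░┃                   
0.958 [INFO] n░┃ate░┃                   
0.511 [INFO] d█┃   ░┃                   
3.271 [INFO] q▼┃ in░┃                   
━━━━━━━━━━━━━━━┛ses▼┃                   


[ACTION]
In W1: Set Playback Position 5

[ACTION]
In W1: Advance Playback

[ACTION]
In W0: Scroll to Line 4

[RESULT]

─────────────┨     ▲┃                   
             ┃ cach░┃                   
━━━━━━━━━━━━━━━┓ize░┃                   
               ┃ts ░┃                   
───────────────┨rms░┃                   
9.263 [INFO] n▲┃cac░┃                   
1.402 [INFO] h░┃tes░┃                   
5.934 [INFO] w░┃s d░┃                   
6.891 [DEBUG] ░┃es ░┃                   
0.739 [INFO] w░┃ate░┃                   
0.958 [INFO] n░┃   ░┃                   
0.511 [INFO] d█┃ in░┃                   
3.271 [INFO] q▼┃ses█┃                   
━━━━━━━━━━━━━━━┛ns ▼┃                   


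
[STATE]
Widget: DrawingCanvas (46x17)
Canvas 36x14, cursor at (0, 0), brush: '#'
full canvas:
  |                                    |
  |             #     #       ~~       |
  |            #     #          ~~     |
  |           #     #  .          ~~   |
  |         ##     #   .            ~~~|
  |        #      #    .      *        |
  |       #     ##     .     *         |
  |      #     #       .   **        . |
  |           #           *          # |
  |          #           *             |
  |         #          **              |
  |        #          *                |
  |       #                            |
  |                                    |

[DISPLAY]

+                                             
             #     #       ~~                 
            #     #          ~~               
           #     #  .          ~~             
         ##     #   .            ~~~          
        #      #    .      *                  
       #     ##     .     *                   
      #     #       .   **        .           
           #           *          #           
          #           *                       
         #          **                        
        #          *                          
       #                                      
                                              
                                              
                                              
                                              


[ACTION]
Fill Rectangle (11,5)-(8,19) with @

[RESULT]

+                                             
             #     #       ~~                 
            #     #          ~~               
           #     #  .          ~~             
         ##     #   .            ~~~          
        #      #    .      *                  
       #     ##     .     *                   
      #     #       .   **        .           
     @@@@@@@@@@@@@@@   *          #           
     @@@@@@@@@@@@@@@  *                       
     @@@@@@@@@@@@@@@**                        
     @@@@@@@@@@@@@@@                          
       #                                      
                                              
                                              
                                              
                                              


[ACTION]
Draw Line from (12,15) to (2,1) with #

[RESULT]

+                                             
             #     #       ~~                 
 #          #     #          ~~               
  ##       #     #  .          ~~             
    #    ##     #   .            ~~~          
     #  #      #    .      *                  
      ##     ##     .     *                   
      # #   #       .   **        .           
     @@@@##@@@@@@@@@   *          #           
     @@@@@@#@@@@@@@@  *                       
     @@@@@@@#@@@@@@@**                        
     @@@@@@@@##@@@@@                          
       #       #                              
                                              
                                              
                                              
                                              


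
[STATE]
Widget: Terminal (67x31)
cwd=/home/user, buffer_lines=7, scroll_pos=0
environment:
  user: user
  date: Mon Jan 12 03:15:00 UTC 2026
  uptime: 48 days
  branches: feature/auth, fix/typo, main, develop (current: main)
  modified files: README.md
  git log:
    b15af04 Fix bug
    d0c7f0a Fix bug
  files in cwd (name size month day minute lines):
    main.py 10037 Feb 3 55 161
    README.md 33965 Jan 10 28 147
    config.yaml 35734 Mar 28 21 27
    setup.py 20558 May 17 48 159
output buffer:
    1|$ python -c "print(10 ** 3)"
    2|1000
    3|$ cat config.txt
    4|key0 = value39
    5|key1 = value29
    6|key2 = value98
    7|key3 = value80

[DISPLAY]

$ python -c "print(10 ** 3)"                                       
1000                                                               
$ cat config.txt                                                   
key0 = value39                                                     
key1 = value29                                                     
key2 = value98                                                     
key3 = value80                                                     
$ █                                                                
                                                                   
                                                                   
                                                                   
                                                                   
                                                                   
                                                                   
                                                                   
                                                                   
                                                                   
                                                                   
                                                                   
                                                                   
                                                                   
                                                                   
                                                                   
                                                                   
                                                                   
                                                                   
                                                                   
                                                                   
                                                                   
                                                                   
                                                                   


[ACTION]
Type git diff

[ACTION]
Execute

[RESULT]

$ python -c "print(10 ** 3)"                                       
1000                                                               
$ cat config.txt                                                   
key0 = value39                                                     
key1 = value29                                                     
key2 = value98                                                     
key3 = value80                                                     
$ git diff                                                         
diff --git a/main.py b/main.py                                     
--- a/main.py                                                      
+++ b/main.py                                                      
@@ -1,3 +1,4 @@                                                    
+# updated                                                         
 import sys                                                        
$ █                                                                
                                                                   
                                                                   
                                                                   
                                                                   
                                                                   
                                                                   
                                                                   
                                                                   
                                                                   
                                                                   
                                                                   
                                                                   
                                                                   
                                                                   
                                                                   
                                                                   


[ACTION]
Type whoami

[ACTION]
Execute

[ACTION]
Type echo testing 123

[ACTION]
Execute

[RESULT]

$ python -c "print(10 ** 3)"                                       
1000                                                               
$ cat config.txt                                                   
key0 = value39                                                     
key1 = value29                                                     
key2 = value98                                                     
key3 = value80                                                     
$ git diff                                                         
diff --git a/main.py b/main.py                                     
--- a/main.py                                                      
+++ b/main.py                                                      
@@ -1,3 +1,4 @@                                                    
+# updated                                                         
 import sys                                                        
$ whoami                                                           
user                                                               
$ echo testing 123                                                 
testing 123                                                        
$ █                                                                
                                                                   
                                                                   
                                                                   
                                                                   
                                                                   
                                                                   
                                                                   
                                                                   
                                                                   
                                                                   
                                                                   
                                                                   


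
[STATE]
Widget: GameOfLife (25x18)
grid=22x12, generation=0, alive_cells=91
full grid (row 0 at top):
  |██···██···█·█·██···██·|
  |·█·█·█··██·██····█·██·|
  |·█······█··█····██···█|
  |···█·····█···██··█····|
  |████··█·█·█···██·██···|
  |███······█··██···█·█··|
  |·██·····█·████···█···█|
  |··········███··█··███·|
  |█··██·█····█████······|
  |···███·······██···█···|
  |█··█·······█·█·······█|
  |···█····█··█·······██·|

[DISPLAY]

Gen: 0                   
██···██···█·█·██···██·   
·█·█·█··██·██····█·██·   
·█······█··█····██···█   
···█·····█···██··█····   
████··█·█·█···██·██···   
███······█··██···█·█··   
·██·····█·████···█···█   
··········███··█··███·   
█··██·█····█████······   
···███·······██···█···   
█··█·······█·█·······█   
···█····█··█·······██·   
                         
                         
                         
                         
                         


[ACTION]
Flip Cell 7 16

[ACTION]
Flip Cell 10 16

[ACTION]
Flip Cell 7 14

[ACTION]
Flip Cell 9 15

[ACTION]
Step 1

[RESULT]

Gen: 1                   
███·███··██·██····███·   
·█··██████··██·█·█·█·█   
····█···█··█·█··██··█·   
█··█···████··██·······   
█··█····█·█·█··█·█····   
·······██········█····   
█·█············█·█····   
·███·····█······█████·   
···█······█······██···   
··█··█·····█····█·····   
··██·········█·█···██·   
············█·······█·   
                         
                         
                         
                         
                         


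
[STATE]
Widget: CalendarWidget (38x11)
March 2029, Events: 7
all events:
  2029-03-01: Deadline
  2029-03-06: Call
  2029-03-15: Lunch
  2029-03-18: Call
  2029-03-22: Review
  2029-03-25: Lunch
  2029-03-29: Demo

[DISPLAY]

              March 2029              
Mo Tu We Th Fr Sa Su                  
          1*  2  3  4                 
 5  6*  7  8  9 10 11                 
12 13 14 15* 16 17 18*                
19 20 21 22* 23 24 25*                
26 27 28 29* 30 31                    
                                      
                                      
                                      
                                      


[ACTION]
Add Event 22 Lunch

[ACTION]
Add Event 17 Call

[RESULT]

              March 2029              
Mo Tu We Th Fr Sa Su                  
          1*  2  3  4                 
 5  6*  7  8  9 10 11                 
12 13 14 15* 16 17* 18*               
19 20 21 22* 23 24 25*                
26 27 28 29* 30 31                    
                                      
                                      
                                      
                                      


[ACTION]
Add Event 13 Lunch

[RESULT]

              March 2029              
Mo Tu We Th Fr Sa Su                  
          1*  2  3  4                 
 5  6*  7  8  9 10 11                 
12 13* 14 15* 16 17* 18*              
19 20 21 22* 23 24 25*                
26 27 28 29* 30 31                    
                                      
                                      
                                      
                                      


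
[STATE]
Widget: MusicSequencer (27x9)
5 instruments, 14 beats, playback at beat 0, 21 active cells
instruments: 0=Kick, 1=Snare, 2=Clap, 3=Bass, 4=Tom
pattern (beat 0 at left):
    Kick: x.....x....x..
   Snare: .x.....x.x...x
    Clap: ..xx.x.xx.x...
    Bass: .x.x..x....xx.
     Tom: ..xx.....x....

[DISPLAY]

      ▼1234567890123       
  Kick█·····█····█··       
 Snare·█·····█·█···█       
  Clap··██·█·██·█···       
  Bass·█·█··█····██·       
   Tom··██·····█····       
                           
                           
                           


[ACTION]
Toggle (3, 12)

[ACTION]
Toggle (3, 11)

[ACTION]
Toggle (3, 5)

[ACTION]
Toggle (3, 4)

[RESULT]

      ▼1234567890123       
  Kick█·····█····█··       
 Snare·█·····█·█···█       
  Clap··██·█·██·█···       
  Bass·█·████·······       
   Tom··██·····█····       
                           
                           
                           


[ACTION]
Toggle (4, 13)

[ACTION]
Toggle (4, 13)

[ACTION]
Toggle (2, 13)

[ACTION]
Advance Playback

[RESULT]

      0▼234567890123       
  Kick█·····█····█··       
 Snare·█·····█·█···█       
  Clap··██·█·██·█··█       
  Bass·█·████·······       
   Tom··██·····█····       
                           
                           
                           


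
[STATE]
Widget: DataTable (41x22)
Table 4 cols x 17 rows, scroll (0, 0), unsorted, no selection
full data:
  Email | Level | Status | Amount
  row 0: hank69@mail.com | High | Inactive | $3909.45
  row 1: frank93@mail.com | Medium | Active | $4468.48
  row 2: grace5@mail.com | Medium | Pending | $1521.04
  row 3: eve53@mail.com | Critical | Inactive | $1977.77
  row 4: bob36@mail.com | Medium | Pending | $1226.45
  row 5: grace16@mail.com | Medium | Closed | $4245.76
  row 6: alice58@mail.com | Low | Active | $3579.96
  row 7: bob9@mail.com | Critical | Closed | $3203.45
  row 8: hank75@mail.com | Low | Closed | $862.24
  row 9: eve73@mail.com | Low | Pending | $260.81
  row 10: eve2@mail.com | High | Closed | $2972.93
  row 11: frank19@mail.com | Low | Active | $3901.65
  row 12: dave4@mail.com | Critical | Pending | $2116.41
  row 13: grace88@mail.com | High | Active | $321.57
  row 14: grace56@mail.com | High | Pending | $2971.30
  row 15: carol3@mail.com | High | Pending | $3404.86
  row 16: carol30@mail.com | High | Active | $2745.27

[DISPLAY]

Email           │Level   │Status  │Amount
────────────────┼────────┼────────┼──────
hank69@mail.com │High    │Inactive│$3909.
frank93@mail.com│Medium  │Active  │$4468.
grace5@mail.com │Medium  │Pending │$1521.
eve53@mail.com  │Critical│Inactive│$1977.
bob36@mail.com  │Medium  │Pending │$1226.
grace16@mail.com│Medium  │Closed  │$4245.
alice58@mail.com│Low     │Active  │$3579.
bob9@mail.com   │Critical│Closed  │$3203.
hank75@mail.com │Low     │Closed  │$862.2
eve73@mail.com  │Low     │Pending │$260.8
eve2@mail.com   │High    │Closed  │$2972.
frank19@mail.com│Low     │Active  │$3901.
dave4@mail.com  │Critical│Pending │$2116.
grace88@mail.com│High    │Active  │$321.5
grace56@mail.com│High    │Pending │$2971.
carol3@mail.com │High    │Pending │$3404.
carol30@mail.com│High    │Active  │$2745.
                                         
                                         
                                         


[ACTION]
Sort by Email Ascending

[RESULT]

Email          ▲│Level   │Status  │Amount
────────────────┼────────┼────────┼──────
alice58@mail.com│Low     │Active  │$3579.
bob36@mail.com  │Medium  │Pending │$1226.
bob9@mail.com   │Critical│Closed  │$3203.
carol30@mail.com│High    │Active  │$2745.
carol3@mail.com │High    │Pending │$3404.
dave4@mail.com  │Critical│Pending │$2116.
eve2@mail.com   │High    │Closed  │$2972.
eve53@mail.com  │Critical│Inactive│$1977.
eve73@mail.com  │Low     │Pending │$260.8
frank19@mail.com│Low     │Active  │$3901.
frank93@mail.com│Medium  │Active  │$4468.
grace16@mail.com│Medium  │Closed  │$4245.
grace56@mail.com│High    │Pending │$2971.
grace5@mail.com │Medium  │Pending │$1521.
grace88@mail.com│High    │Active  │$321.5
hank69@mail.com │High    │Inactive│$3909.
hank75@mail.com │Low     │Closed  │$862.2
                                         
                                         
                                         


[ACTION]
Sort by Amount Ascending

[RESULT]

Email           │Level   │Status  │Amount
────────────────┼────────┼────────┼──────
eve73@mail.com  │Low     │Pending │$260.8
grace88@mail.com│High    │Active  │$321.5
hank75@mail.com │Low     │Closed  │$862.2
bob36@mail.com  │Medium  │Pending │$1226.
grace5@mail.com │Medium  │Pending │$1521.
eve53@mail.com  │Critical│Inactive│$1977.
dave4@mail.com  │Critical│Pending │$2116.
carol30@mail.com│High    │Active  │$2745.
grace56@mail.com│High    │Pending │$2971.
eve2@mail.com   │High    │Closed  │$2972.
bob9@mail.com   │Critical│Closed  │$3203.
carol3@mail.com │High    │Pending │$3404.
alice58@mail.com│Low     │Active  │$3579.
frank19@mail.com│Low     │Active  │$3901.
hank69@mail.com │High    │Inactive│$3909.
grace16@mail.com│Medium  │Closed  │$4245.
frank93@mail.com│Medium  │Active  │$4468.
                                         
                                         
                                         


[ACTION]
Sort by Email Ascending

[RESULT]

Email          ▲│Level   │Status  │Amount
────────────────┼────────┼────────┼──────
alice58@mail.com│Low     │Active  │$3579.
bob36@mail.com  │Medium  │Pending │$1226.
bob9@mail.com   │Critical│Closed  │$3203.
carol30@mail.com│High    │Active  │$2745.
carol3@mail.com │High    │Pending │$3404.
dave4@mail.com  │Critical│Pending │$2116.
eve2@mail.com   │High    │Closed  │$2972.
eve53@mail.com  │Critical│Inactive│$1977.
eve73@mail.com  │Low     │Pending │$260.8
frank19@mail.com│Low     │Active  │$3901.
frank93@mail.com│Medium  │Active  │$4468.
grace16@mail.com│Medium  │Closed  │$4245.
grace56@mail.com│High    │Pending │$2971.
grace5@mail.com │Medium  │Pending │$1521.
grace88@mail.com│High    │Active  │$321.5
hank69@mail.com │High    │Inactive│$3909.
hank75@mail.com │Low     │Closed  │$862.2
                                         
                                         
                                         


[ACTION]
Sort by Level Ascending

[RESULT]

Email           │Level  ▲│Status  │Amount
────────────────┼────────┼────────┼──────
bob9@mail.com   │Critical│Closed  │$3203.
dave4@mail.com  │Critical│Pending │$2116.
eve53@mail.com  │Critical│Inactive│$1977.
carol30@mail.com│High    │Active  │$2745.
carol3@mail.com │High    │Pending │$3404.
eve2@mail.com   │High    │Closed  │$2972.
grace56@mail.com│High    │Pending │$2971.
grace88@mail.com│High    │Active  │$321.5
hank69@mail.com │High    │Inactive│$3909.
alice58@mail.com│Low     │Active  │$3579.
eve73@mail.com  │Low     │Pending │$260.8
frank19@mail.com│Low     │Active  │$3901.
hank75@mail.com │Low     │Closed  │$862.2
bob36@mail.com  │Medium  │Pending │$1226.
frank93@mail.com│Medium  │Active  │$4468.
grace16@mail.com│Medium  │Closed  │$4245.
grace5@mail.com │Medium  │Pending │$1521.
                                         
                                         
                                         


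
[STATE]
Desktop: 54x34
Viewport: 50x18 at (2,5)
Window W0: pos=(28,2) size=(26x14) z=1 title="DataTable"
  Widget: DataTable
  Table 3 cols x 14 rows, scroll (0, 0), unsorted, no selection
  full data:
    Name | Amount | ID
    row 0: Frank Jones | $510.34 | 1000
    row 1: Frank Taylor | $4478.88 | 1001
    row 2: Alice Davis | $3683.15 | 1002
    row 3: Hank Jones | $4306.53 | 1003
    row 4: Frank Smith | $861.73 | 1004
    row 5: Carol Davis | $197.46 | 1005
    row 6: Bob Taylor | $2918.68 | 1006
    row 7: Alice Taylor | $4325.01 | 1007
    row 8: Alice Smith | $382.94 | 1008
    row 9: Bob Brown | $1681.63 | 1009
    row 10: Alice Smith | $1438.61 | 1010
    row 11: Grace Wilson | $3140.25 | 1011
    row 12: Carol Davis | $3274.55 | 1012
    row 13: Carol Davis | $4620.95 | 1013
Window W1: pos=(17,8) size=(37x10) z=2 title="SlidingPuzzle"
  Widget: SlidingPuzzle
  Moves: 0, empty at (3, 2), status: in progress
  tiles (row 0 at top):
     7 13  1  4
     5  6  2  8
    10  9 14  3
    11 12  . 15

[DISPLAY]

                          ┃Name        │Amount  │I
                          ┃────────────┼────────┼─
                          ┃Frank Jones │$510.34 │1
               ┏━━━━━━━━━━━━━━━━━━━━━━━━━━━━━━━━━━
               ┃ SlidingPuzzle                    
               ┠──────────────────────────────────
               ┃┌────┬────┬────┬────┐             
               ┃│  7 │ 13 │  1 │  4 │             
               ┃├────┼────┼────┼────┤             
               ┃│  5 │  6 │  2 │  8 │             
               ┃├────┼────┼────┼────┤             
               ┃│ 10 │  9 │ 14 │  3 │             
               ┗━━━━━━━━━━━━━━━━━━━━━━━━━━━━━━━━━━
                                                  
                                                  
                                                  
                                                  
                                                  


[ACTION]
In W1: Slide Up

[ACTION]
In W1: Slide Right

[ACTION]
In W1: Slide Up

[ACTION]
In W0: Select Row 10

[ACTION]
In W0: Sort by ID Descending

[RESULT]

                          ┃Name        │Amount  │I
                          ┃────────────┼────────┼─
                          ┃Carol Davis │$4620.95│1
               ┏━━━━━━━━━━━━━━━━━━━━━━━━━━━━━━━━━━
               ┃ SlidingPuzzle                    
               ┠──────────────────────────────────
               ┃┌────┬────┬────┬────┐             
               ┃│  7 │ 13 │  1 │  4 │             
               ┃├────┼────┼────┼────┤             
               ┃│  5 │  6 │  2 │  8 │             
               ┃├────┼────┼────┼────┤             
               ┃│ 10 │  9 │ 14 │  3 │             
               ┗━━━━━━━━━━━━━━━━━━━━━━━━━━━━━━━━━━
                                                  
                                                  
                                                  
                                                  
                                                  
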